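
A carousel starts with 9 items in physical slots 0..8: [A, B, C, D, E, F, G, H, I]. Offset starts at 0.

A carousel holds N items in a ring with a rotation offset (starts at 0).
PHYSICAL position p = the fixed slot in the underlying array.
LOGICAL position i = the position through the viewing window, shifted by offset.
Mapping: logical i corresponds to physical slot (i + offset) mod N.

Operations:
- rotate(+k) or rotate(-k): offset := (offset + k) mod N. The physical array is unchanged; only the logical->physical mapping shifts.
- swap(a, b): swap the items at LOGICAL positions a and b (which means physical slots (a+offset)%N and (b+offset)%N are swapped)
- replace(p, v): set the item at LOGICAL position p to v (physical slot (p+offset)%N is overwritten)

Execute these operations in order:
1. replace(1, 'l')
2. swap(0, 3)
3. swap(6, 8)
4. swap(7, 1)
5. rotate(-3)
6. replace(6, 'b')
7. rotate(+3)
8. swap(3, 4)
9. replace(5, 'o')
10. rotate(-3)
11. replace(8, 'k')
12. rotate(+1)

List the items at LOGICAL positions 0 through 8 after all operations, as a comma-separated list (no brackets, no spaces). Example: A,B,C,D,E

After op 1 (replace(1, 'l')): offset=0, physical=[A,l,C,D,E,F,G,H,I], logical=[A,l,C,D,E,F,G,H,I]
After op 2 (swap(0, 3)): offset=0, physical=[D,l,C,A,E,F,G,H,I], logical=[D,l,C,A,E,F,G,H,I]
After op 3 (swap(6, 8)): offset=0, physical=[D,l,C,A,E,F,I,H,G], logical=[D,l,C,A,E,F,I,H,G]
After op 4 (swap(7, 1)): offset=0, physical=[D,H,C,A,E,F,I,l,G], logical=[D,H,C,A,E,F,I,l,G]
After op 5 (rotate(-3)): offset=6, physical=[D,H,C,A,E,F,I,l,G], logical=[I,l,G,D,H,C,A,E,F]
After op 6 (replace(6, 'b')): offset=6, physical=[D,H,C,b,E,F,I,l,G], logical=[I,l,G,D,H,C,b,E,F]
After op 7 (rotate(+3)): offset=0, physical=[D,H,C,b,E,F,I,l,G], logical=[D,H,C,b,E,F,I,l,G]
After op 8 (swap(3, 4)): offset=0, physical=[D,H,C,E,b,F,I,l,G], logical=[D,H,C,E,b,F,I,l,G]
After op 9 (replace(5, 'o')): offset=0, physical=[D,H,C,E,b,o,I,l,G], logical=[D,H,C,E,b,o,I,l,G]
After op 10 (rotate(-3)): offset=6, physical=[D,H,C,E,b,o,I,l,G], logical=[I,l,G,D,H,C,E,b,o]
After op 11 (replace(8, 'k')): offset=6, physical=[D,H,C,E,b,k,I,l,G], logical=[I,l,G,D,H,C,E,b,k]
After op 12 (rotate(+1)): offset=7, physical=[D,H,C,E,b,k,I,l,G], logical=[l,G,D,H,C,E,b,k,I]

Answer: l,G,D,H,C,E,b,k,I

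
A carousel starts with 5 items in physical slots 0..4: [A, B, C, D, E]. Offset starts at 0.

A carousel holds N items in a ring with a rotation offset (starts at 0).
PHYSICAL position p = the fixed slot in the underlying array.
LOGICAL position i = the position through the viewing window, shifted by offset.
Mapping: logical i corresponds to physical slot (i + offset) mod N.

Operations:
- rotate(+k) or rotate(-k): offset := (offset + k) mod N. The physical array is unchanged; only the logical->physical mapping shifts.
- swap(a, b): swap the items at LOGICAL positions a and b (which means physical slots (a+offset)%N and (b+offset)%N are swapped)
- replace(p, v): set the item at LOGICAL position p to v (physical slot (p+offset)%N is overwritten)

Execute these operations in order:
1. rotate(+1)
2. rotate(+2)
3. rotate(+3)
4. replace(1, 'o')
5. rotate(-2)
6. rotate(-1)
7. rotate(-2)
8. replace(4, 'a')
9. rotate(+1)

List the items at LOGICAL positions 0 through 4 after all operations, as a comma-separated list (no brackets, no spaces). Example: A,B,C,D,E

After op 1 (rotate(+1)): offset=1, physical=[A,B,C,D,E], logical=[B,C,D,E,A]
After op 2 (rotate(+2)): offset=3, physical=[A,B,C,D,E], logical=[D,E,A,B,C]
After op 3 (rotate(+3)): offset=1, physical=[A,B,C,D,E], logical=[B,C,D,E,A]
After op 4 (replace(1, 'o')): offset=1, physical=[A,B,o,D,E], logical=[B,o,D,E,A]
After op 5 (rotate(-2)): offset=4, physical=[A,B,o,D,E], logical=[E,A,B,o,D]
After op 6 (rotate(-1)): offset=3, physical=[A,B,o,D,E], logical=[D,E,A,B,o]
After op 7 (rotate(-2)): offset=1, physical=[A,B,o,D,E], logical=[B,o,D,E,A]
After op 8 (replace(4, 'a')): offset=1, physical=[a,B,o,D,E], logical=[B,o,D,E,a]
After op 9 (rotate(+1)): offset=2, physical=[a,B,o,D,E], logical=[o,D,E,a,B]

Answer: o,D,E,a,B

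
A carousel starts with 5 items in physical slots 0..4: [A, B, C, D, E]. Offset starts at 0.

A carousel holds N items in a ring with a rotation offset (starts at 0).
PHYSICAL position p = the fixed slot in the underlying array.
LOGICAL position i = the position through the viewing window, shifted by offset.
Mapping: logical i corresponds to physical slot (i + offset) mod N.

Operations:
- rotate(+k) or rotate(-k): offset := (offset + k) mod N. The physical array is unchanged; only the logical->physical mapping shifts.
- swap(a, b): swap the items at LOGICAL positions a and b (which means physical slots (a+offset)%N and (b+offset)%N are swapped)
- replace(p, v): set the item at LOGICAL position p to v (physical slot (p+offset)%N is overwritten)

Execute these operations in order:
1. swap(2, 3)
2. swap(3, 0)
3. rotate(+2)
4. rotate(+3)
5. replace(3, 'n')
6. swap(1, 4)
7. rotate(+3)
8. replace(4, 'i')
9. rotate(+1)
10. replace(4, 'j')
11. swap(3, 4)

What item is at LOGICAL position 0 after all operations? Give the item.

Answer: B

Derivation:
After op 1 (swap(2, 3)): offset=0, physical=[A,B,D,C,E], logical=[A,B,D,C,E]
After op 2 (swap(3, 0)): offset=0, physical=[C,B,D,A,E], logical=[C,B,D,A,E]
After op 3 (rotate(+2)): offset=2, physical=[C,B,D,A,E], logical=[D,A,E,C,B]
After op 4 (rotate(+3)): offset=0, physical=[C,B,D,A,E], logical=[C,B,D,A,E]
After op 5 (replace(3, 'n')): offset=0, physical=[C,B,D,n,E], logical=[C,B,D,n,E]
After op 6 (swap(1, 4)): offset=0, physical=[C,E,D,n,B], logical=[C,E,D,n,B]
After op 7 (rotate(+3)): offset=3, physical=[C,E,D,n,B], logical=[n,B,C,E,D]
After op 8 (replace(4, 'i')): offset=3, physical=[C,E,i,n,B], logical=[n,B,C,E,i]
After op 9 (rotate(+1)): offset=4, physical=[C,E,i,n,B], logical=[B,C,E,i,n]
After op 10 (replace(4, 'j')): offset=4, physical=[C,E,i,j,B], logical=[B,C,E,i,j]
After op 11 (swap(3, 4)): offset=4, physical=[C,E,j,i,B], logical=[B,C,E,j,i]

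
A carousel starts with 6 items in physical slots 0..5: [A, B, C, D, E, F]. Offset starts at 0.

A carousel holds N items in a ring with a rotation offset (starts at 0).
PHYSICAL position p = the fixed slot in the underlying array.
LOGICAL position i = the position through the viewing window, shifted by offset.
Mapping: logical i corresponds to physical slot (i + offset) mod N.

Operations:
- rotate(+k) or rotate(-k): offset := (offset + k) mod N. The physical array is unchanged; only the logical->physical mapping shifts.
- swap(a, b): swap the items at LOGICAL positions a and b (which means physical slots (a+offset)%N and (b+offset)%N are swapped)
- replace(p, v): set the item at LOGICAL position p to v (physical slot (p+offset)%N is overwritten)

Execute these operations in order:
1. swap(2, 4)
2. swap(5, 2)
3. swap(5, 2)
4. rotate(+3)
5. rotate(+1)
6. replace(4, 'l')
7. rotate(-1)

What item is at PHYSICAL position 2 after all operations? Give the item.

Answer: l

Derivation:
After op 1 (swap(2, 4)): offset=0, physical=[A,B,E,D,C,F], logical=[A,B,E,D,C,F]
After op 2 (swap(5, 2)): offset=0, physical=[A,B,F,D,C,E], logical=[A,B,F,D,C,E]
After op 3 (swap(5, 2)): offset=0, physical=[A,B,E,D,C,F], logical=[A,B,E,D,C,F]
After op 4 (rotate(+3)): offset=3, physical=[A,B,E,D,C,F], logical=[D,C,F,A,B,E]
After op 5 (rotate(+1)): offset=4, physical=[A,B,E,D,C,F], logical=[C,F,A,B,E,D]
After op 6 (replace(4, 'l')): offset=4, physical=[A,B,l,D,C,F], logical=[C,F,A,B,l,D]
After op 7 (rotate(-1)): offset=3, physical=[A,B,l,D,C,F], logical=[D,C,F,A,B,l]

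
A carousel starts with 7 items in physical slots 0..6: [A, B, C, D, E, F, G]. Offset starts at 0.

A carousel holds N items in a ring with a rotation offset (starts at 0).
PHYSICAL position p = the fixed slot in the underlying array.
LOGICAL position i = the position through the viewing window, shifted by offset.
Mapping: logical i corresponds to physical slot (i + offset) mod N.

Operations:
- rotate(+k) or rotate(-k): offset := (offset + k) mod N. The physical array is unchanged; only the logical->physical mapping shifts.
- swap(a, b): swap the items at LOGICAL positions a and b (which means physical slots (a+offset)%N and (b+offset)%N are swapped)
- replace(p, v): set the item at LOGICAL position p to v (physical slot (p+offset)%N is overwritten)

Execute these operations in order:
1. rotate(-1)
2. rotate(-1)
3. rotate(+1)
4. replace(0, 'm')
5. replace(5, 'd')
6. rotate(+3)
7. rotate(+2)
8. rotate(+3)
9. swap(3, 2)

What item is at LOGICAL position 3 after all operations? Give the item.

Answer: C

Derivation:
After op 1 (rotate(-1)): offset=6, physical=[A,B,C,D,E,F,G], logical=[G,A,B,C,D,E,F]
After op 2 (rotate(-1)): offset=5, physical=[A,B,C,D,E,F,G], logical=[F,G,A,B,C,D,E]
After op 3 (rotate(+1)): offset=6, physical=[A,B,C,D,E,F,G], logical=[G,A,B,C,D,E,F]
After op 4 (replace(0, 'm')): offset=6, physical=[A,B,C,D,E,F,m], logical=[m,A,B,C,D,E,F]
After op 5 (replace(5, 'd')): offset=6, physical=[A,B,C,D,d,F,m], logical=[m,A,B,C,D,d,F]
After op 6 (rotate(+3)): offset=2, physical=[A,B,C,D,d,F,m], logical=[C,D,d,F,m,A,B]
After op 7 (rotate(+2)): offset=4, physical=[A,B,C,D,d,F,m], logical=[d,F,m,A,B,C,D]
After op 8 (rotate(+3)): offset=0, physical=[A,B,C,D,d,F,m], logical=[A,B,C,D,d,F,m]
After op 9 (swap(3, 2)): offset=0, physical=[A,B,D,C,d,F,m], logical=[A,B,D,C,d,F,m]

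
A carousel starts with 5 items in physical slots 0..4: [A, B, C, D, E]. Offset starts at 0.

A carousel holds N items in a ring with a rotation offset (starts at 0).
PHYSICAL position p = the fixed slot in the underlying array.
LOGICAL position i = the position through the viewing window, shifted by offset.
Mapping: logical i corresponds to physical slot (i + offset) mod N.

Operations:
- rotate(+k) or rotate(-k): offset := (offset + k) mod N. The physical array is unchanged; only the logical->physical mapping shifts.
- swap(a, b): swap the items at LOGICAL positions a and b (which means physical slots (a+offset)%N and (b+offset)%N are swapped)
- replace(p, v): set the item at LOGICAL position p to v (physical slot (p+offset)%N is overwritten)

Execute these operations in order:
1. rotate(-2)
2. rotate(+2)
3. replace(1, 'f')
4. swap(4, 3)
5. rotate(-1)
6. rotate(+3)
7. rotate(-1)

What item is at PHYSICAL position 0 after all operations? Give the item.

After op 1 (rotate(-2)): offset=3, physical=[A,B,C,D,E], logical=[D,E,A,B,C]
After op 2 (rotate(+2)): offset=0, physical=[A,B,C,D,E], logical=[A,B,C,D,E]
After op 3 (replace(1, 'f')): offset=0, physical=[A,f,C,D,E], logical=[A,f,C,D,E]
After op 4 (swap(4, 3)): offset=0, physical=[A,f,C,E,D], logical=[A,f,C,E,D]
After op 5 (rotate(-1)): offset=4, physical=[A,f,C,E,D], logical=[D,A,f,C,E]
After op 6 (rotate(+3)): offset=2, physical=[A,f,C,E,D], logical=[C,E,D,A,f]
After op 7 (rotate(-1)): offset=1, physical=[A,f,C,E,D], logical=[f,C,E,D,A]

Answer: A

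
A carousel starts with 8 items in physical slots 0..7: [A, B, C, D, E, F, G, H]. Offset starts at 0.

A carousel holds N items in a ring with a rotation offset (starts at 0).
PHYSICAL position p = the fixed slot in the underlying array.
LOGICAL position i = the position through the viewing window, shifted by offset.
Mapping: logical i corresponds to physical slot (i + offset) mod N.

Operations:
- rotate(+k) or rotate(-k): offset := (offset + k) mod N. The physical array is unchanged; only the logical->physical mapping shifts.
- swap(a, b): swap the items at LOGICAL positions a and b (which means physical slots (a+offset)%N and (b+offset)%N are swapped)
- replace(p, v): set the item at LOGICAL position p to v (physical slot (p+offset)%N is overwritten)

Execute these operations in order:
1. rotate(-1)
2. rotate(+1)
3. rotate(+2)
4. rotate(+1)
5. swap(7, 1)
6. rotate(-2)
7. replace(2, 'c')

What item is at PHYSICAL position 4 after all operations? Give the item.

Answer: C

Derivation:
After op 1 (rotate(-1)): offset=7, physical=[A,B,C,D,E,F,G,H], logical=[H,A,B,C,D,E,F,G]
After op 2 (rotate(+1)): offset=0, physical=[A,B,C,D,E,F,G,H], logical=[A,B,C,D,E,F,G,H]
After op 3 (rotate(+2)): offset=2, physical=[A,B,C,D,E,F,G,H], logical=[C,D,E,F,G,H,A,B]
After op 4 (rotate(+1)): offset=3, physical=[A,B,C,D,E,F,G,H], logical=[D,E,F,G,H,A,B,C]
After op 5 (swap(7, 1)): offset=3, physical=[A,B,E,D,C,F,G,H], logical=[D,C,F,G,H,A,B,E]
After op 6 (rotate(-2)): offset=1, physical=[A,B,E,D,C,F,G,H], logical=[B,E,D,C,F,G,H,A]
After op 7 (replace(2, 'c')): offset=1, physical=[A,B,E,c,C,F,G,H], logical=[B,E,c,C,F,G,H,A]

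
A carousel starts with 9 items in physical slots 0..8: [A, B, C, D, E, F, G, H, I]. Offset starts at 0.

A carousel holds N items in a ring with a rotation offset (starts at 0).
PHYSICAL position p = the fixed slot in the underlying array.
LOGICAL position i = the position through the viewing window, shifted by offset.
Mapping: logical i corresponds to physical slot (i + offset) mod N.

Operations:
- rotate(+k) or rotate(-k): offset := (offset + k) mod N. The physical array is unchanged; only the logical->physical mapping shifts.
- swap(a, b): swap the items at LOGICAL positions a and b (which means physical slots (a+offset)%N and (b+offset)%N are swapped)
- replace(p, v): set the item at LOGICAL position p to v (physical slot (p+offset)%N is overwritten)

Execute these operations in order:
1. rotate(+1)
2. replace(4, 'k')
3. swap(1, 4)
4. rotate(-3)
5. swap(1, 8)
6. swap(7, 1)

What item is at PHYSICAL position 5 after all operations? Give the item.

After op 1 (rotate(+1)): offset=1, physical=[A,B,C,D,E,F,G,H,I], logical=[B,C,D,E,F,G,H,I,A]
After op 2 (replace(4, 'k')): offset=1, physical=[A,B,C,D,E,k,G,H,I], logical=[B,C,D,E,k,G,H,I,A]
After op 3 (swap(1, 4)): offset=1, physical=[A,B,k,D,E,C,G,H,I], logical=[B,k,D,E,C,G,H,I,A]
After op 4 (rotate(-3)): offset=7, physical=[A,B,k,D,E,C,G,H,I], logical=[H,I,A,B,k,D,E,C,G]
After op 5 (swap(1, 8)): offset=7, physical=[A,B,k,D,E,C,I,H,G], logical=[H,G,A,B,k,D,E,C,I]
After op 6 (swap(7, 1)): offset=7, physical=[A,B,k,D,E,G,I,H,C], logical=[H,C,A,B,k,D,E,G,I]

Answer: G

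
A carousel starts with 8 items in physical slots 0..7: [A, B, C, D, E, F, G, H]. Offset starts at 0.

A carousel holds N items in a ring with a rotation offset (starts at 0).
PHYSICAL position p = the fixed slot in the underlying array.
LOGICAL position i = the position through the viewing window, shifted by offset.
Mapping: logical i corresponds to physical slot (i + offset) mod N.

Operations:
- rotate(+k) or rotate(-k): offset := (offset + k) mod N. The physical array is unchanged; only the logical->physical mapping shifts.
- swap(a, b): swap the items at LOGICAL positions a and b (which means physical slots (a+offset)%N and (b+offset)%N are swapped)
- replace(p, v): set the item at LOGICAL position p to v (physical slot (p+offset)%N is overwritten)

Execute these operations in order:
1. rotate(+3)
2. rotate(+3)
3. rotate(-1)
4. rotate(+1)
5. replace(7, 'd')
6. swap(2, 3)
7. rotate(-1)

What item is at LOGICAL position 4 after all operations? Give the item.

After op 1 (rotate(+3)): offset=3, physical=[A,B,C,D,E,F,G,H], logical=[D,E,F,G,H,A,B,C]
After op 2 (rotate(+3)): offset=6, physical=[A,B,C,D,E,F,G,H], logical=[G,H,A,B,C,D,E,F]
After op 3 (rotate(-1)): offset=5, physical=[A,B,C,D,E,F,G,H], logical=[F,G,H,A,B,C,D,E]
After op 4 (rotate(+1)): offset=6, physical=[A,B,C,D,E,F,G,H], logical=[G,H,A,B,C,D,E,F]
After op 5 (replace(7, 'd')): offset=6, physical=[A,B,C,D,E,d,G,H], logical=[G,H,A,B,C,D,E,d]
After op 6 (swap(2, 3)): offset=6, physical=[B,A,C,D,E,d,G,H], logical=[G,H,B,A,C,D,E,d]
After op 7 (rotate(-1)): offset=5, physical=[B,A,C,D,E,d,G,H], logical=[d,G,H,B,A,C,D,E]

Answer: A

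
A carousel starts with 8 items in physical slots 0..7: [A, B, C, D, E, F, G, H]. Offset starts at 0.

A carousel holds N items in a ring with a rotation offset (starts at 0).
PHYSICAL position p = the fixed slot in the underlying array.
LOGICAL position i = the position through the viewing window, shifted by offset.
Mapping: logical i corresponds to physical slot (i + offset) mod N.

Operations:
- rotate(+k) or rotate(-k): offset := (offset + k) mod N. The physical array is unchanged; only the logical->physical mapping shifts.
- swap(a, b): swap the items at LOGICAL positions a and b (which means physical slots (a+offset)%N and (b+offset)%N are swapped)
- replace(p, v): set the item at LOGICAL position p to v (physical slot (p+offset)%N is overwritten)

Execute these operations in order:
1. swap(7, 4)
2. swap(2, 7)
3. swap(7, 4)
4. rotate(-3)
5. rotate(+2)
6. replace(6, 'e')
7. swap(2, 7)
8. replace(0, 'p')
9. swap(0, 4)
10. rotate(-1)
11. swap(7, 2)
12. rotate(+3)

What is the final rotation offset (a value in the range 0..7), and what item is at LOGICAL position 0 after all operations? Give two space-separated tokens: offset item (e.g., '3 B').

Answer: 1 G

Derivation:
After op 1 (swap(7, 4)): offset=0, physical=[A,B,C,D,H,F,G,E], logical=[A,B,C,D,H,F,G,E]
After op 2 (swap(2, 7)): offset=0, physical=[A,B,E,D,H,F,G,C], logical=[A,B,E,D,H,F,G,C]
After op 3 (swap(7, 4)): offset=0, physical=[A,B,E,D,C,F,G,H], logical=[A,B,E,D,C,F,G,H]
After op 4 (rotate(-3)): offset=5, physical=[A,B,E,D,C,F,G,H], logical=[F,G,H,A,B,E,D,C]
After op 5 (rotate(+2)): offset=7, physical=[A,B,E,D,C,F,G,H], logical=[H,A,B,E,D,C,F,G]
After op 6 (replace(6, 'e')): offset=7, physical=[A,B,E,D,C,e,G,H], logical=[H,A,B,E,D,C,e,G]
After op 7 (swap(2, 7)): offset=7, physical=[A,G,E,D,C,e,B,H], logical=[H,A,G,E,D,C,e,B]
After op 8 (replace(0, 'p')): offset=7, physical=[A,G,E,D,C,e,B,p], logical=[p,A,G,E,D,C,e,B]
After op 9 (swap(0, 4)): offset=7, physical=[A,G,E,p,C,e,B,D], logical=[D,A,G,E,p,C,e,B]
After op 10 (rotate(-1)): offset=6, physical=[A,G,E,p,C,e,B,D], logical=[B,D,A,G,E,p,C,e]
After op 11 (swap(7, 2)): offset=6, physical=[e,G,E,p,C,A,B,D], logical=[B,D,e,G,E,p,C,A]
After op 12 (rotate(+3)): offset=1, physical=[e,G,E,p,C,A,B,D], logical=[G,E,p,C,A,B,D,e]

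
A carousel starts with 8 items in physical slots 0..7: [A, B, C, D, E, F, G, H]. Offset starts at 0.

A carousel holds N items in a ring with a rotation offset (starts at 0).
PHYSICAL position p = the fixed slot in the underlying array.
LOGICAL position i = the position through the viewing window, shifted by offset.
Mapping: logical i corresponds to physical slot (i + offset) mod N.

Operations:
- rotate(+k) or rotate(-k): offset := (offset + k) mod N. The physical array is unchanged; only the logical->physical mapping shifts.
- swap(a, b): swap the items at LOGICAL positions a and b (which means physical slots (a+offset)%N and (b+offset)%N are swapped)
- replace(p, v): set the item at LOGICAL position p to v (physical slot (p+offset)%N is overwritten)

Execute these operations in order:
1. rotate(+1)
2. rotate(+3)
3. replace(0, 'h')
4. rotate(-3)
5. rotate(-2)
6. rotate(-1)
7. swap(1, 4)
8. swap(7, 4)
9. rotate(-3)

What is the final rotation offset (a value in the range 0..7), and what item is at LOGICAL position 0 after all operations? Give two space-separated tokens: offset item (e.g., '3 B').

Answer: 3 D

Derivation:
After op 1 (rotate(+1)): offset=1, physical=[A,B,C,D,E,F,G,H], logical=[B,C,D,E,F,G,H,A]
After op 2 (rotate(+3)): offset=4, physical=[A,B,C,D,E,F,G,H], logical=[E,F,G,H,A,B,C,D]
After op 3 (replace(0, 'h')): offset=4, physical=[A,B,C,D,h,F,G,H], logical=[h,F,G,H,A,B,C,D]
After op 4 (rotate(-3)): offset=1, physical=[A,B,C,D,h,F,G,H], logical=[B,C,D,h,F,G,H,A]
After op 5 (rotate(-2)): offset=7, physical=[A,B,C,D,h,F,G,H], logical=[H,A,B,C,D,h,F,G]
After op 6 (rotate(-1)): offset=6, physical=[A,B,C,D,h,F,G,H], logical=[G,H,A,B,C,D,h,F]
After op 7 (swap(1, 4)): offset=6, physical=[A,B,H,D,h,F,G,C], logical=[G,C,A,B,H,D,h,F]
After op 8 (swap(7, 4)): offset=6, physical=[A,B,F,D,h,H,G,C], logical=[G,C,A,B,F,D,h,H]
After op 9 (rotate(-3)): offset=3, physical=[A,B,F,D,h,H,G,C], logical=[D,h,H,G,C,A,B,F]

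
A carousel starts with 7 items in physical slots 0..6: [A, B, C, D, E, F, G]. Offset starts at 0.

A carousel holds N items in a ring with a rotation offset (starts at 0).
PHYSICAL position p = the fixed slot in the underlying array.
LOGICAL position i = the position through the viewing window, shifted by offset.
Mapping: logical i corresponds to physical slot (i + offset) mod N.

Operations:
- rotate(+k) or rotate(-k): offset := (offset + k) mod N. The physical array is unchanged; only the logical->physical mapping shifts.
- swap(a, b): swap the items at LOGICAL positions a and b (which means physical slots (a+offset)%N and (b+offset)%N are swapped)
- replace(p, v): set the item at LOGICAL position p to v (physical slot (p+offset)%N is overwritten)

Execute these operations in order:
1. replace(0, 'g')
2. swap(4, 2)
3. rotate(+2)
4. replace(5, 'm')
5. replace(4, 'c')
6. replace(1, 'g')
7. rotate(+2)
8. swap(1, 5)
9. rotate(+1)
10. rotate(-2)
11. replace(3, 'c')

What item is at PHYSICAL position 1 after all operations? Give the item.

After op 1 (replace(0, 'g')): offset=0, physical=[g,B,C,D,E,F,G], logical=[g,B,C,D,E,F,G]
After op 2 (swap(4, 2)): offset=0, physical=[g,B,E,D,C,F,G], logical=[g,B,E,D,C,F,G]
After op 3 (rotate(+2)): offset=2, physical=[g,B,E,D,C,F,G], logical=[E,D,C,F,G,g,B]
After op 4 (replace(5, 'm')): offset=2, physical=[m,B,E,D,C,F,G], logical=[E,D,C,F,G,m,B]
After op 5 (replace(4, 'c')): offset=2, physical=[m,B,E,D,C,F,c], logical=[E,D,C,F,c,m,B]
After op 6 (replace(1, 'g')): offset=2, physical=[m,B,E,g,C,F,c], logical=[E,g,C,F,c,m,B]
After op 7 (rotate(+2)): offset=4, physical=[m,B,E,g,C,F,c], logical=[C,F,c,m,B,E,g]
After op 8 (swap(1, 5)): offset=4, physical=[m,B,F,g,C,E,c], logical=[C,E,c,m,B,F,g]
After op 9 (rotate(+1)): offset=5, physical=[m,B,F,g,C,E,c], logical=[E,c,m,B,F,g,C]
After op 10 (rotate(-2)): offset=3, physical=[m,B,F,g,C,E,c], logical=[g,C,E,c,m,B,F]
After op 11 (replace(3, 'c')): offset=3, physical=[m,B,F,g,C,E,c], logical=[g,C,E,c,m,B,F]

Answer: B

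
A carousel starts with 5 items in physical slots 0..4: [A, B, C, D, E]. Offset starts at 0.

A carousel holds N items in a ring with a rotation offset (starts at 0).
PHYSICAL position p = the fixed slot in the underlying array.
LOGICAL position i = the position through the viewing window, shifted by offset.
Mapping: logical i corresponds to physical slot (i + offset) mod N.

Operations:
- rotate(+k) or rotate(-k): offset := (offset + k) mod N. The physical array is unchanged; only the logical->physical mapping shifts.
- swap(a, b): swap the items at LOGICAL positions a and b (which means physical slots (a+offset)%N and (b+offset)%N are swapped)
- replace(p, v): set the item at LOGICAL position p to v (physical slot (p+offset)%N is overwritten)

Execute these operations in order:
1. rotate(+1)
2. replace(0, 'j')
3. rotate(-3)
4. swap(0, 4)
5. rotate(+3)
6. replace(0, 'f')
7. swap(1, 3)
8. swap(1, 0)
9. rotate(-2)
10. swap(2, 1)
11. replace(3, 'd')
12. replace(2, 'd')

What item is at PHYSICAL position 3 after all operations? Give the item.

Answer: C

Derivation:
After op 1 (rotate(+1)): offset=1, physical=[A,B,C,D,E], logical=[B,C,D,E,A]
After op 2 (replace(0, 'j')): offset=1, physical=[A,j,C,D,E], logical=[j,C,D,E,A]
After op 3 (rotate(-3)): offset=3, physical=[A,j,C,D,E], logical=[D,E,A,j,C]
After op 4 (swap(0, 4)): offset=3, physical=[A,j,D,C,E], logical=[C,E,A,j,D]
After op 5 (rotate(+3)): offset=1, physical=[A,j,D,C,E], logical=[j,D,C,E,A]
After op 6 (replace(0, 'f')): offset=1, physical=[A,f,D,C,E], logical=[f,D,C,E,A]
After op 7 (swap(1, 3)): offset=1, physical=[A,f,E,C,D], logical=[f,E,C,D,A]
After op 8 (swap(1, 0)): offset=1, physical=[A,E,f,C,D], logical=[E,f,C,D,A]
After op 9 (rotate(-2)): offset=4, physical=[A,E,f,C,D], logical=[D,A,E,f,C]
After op 10 (swap(2, 1)): offset=4, physical=[E,A,f,C,D], logical=[D,E,A,f,C]
After op 11 (replace(3, 'd')): offset=4, physical=[E,A,d,C,D], logical=[D,E,A,d,C]
After op 12 (replace(2, 'd')): offset=4, physical=[E,d,d,C,D], logical=[D,E,d,d,C]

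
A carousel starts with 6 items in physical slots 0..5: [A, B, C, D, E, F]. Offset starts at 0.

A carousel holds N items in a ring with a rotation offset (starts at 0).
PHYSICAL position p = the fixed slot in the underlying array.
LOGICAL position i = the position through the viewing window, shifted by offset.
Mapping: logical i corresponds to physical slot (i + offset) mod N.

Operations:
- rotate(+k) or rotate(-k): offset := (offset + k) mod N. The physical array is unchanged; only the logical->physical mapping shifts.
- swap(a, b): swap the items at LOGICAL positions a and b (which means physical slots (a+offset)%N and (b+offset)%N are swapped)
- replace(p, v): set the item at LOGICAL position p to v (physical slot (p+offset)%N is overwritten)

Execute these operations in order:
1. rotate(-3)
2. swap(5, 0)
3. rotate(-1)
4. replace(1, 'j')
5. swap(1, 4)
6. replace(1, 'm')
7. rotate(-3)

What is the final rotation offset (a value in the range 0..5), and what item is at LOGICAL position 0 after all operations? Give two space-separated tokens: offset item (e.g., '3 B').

Answer: 5 F

Derivation:
After op 1 (rotate(-3)): offset=3, physical=[A,B,C,D,E,F], logical=[D,E,F,A,B,C]
After op 2 (swap(5, 0)): offset=3, physical=[A,B,D,C,E,F], logical=[C,E,F,A,B,D]
After op 3 (rotate(-1)): offset=2, physical=[A,B,D,C,E,F], logical=[D,C,E,F,A,B]
After op 4 (replace(1, 'j')): offset=2, physical=[A,B,D,j,E,F], logical=[D,j,E,F,A,B]
After op 5 (swap(1, 4)): offset=2, physical=[j,B,D,A,E,F], logical=[D,A,E,F,j,B]
After op 6 (replace(1, 'm')): offset=2, physical=[j,B,D,m,E,F], logical=[D,m,E,F,j,B]
After op 7 (rotate(-3)): offset=5, physical=[j,B,D,m,E,F], logical=[F,j,B,D,m,E]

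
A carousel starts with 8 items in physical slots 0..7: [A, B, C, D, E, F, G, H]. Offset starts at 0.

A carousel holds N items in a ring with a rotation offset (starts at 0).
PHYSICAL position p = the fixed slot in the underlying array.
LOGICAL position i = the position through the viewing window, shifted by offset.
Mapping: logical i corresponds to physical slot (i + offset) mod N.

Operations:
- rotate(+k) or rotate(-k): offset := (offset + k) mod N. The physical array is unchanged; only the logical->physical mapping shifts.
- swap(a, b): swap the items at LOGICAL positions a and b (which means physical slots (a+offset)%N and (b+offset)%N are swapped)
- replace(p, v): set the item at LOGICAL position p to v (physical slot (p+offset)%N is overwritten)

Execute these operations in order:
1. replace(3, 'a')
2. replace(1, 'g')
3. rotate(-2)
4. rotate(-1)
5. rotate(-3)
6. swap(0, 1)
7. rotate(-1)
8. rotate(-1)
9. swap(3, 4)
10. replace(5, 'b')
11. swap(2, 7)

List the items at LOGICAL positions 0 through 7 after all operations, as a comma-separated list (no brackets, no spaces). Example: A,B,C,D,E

After op 1 (replace(3, 'a')): offset=0, physical=[A,B,C,a,E,F,G,H], logical=[A,B,C,a,E,F,G,H]
After op 2 (replace(1, 'g')): offset=0, physical=[A,g,C,a,E,F,G,H], logical=[A,g,C,a,E,F,G,H]
After op 3 (rotate(-2)): offset=6, physical=[A,g,C,a,E,F,G,H], logical=[G,H,A,g,C,a,E,F]
After op 4 (rotate(-1)): offset=5, physical=[A,g,C,a,E,F,G,H], logical=[F,G,H,A,g,C,a,E]
After op 5 (rotate(-3)): offset=2, physical=[A,g,C,a,E,F,G,H], logical=[C,a,E,F,G,H,A,g]
After op 6 (swap(0, 1)): offset=2, physical=[A,g,a,C,E,F,G,H], logical=[a,C,E,F,G,H,A,g]
After op 7 (rotate(-1)): offset=1, physical=[A,g,a,C,E,F,G,H], logical=[g,a,C,E,F,G,H,A]
After op 8 (rotate(-1)): offset=0, physical=[A,g,a,C,E,F,G,H], logical=[A,g,a,C,E,F,G,H]
After op 9 (swap(3, 4)): offset=0, physical=[A,g,a,E,C,F,G,H], logical=[A,g,a,E,C,F,G,H]
After op 10 (replace(5, 'b')): offset=0, physical=[A,g,a,E,C,b,G,H], logical=[A,g,a,E,C,b,G,H]
After op 11 (swap(2, 7)): offset=0, physical=[A,g,H,E,C,b,G,a], logical=[A,g,H,E,C,b,G,a]

Answer: A,g,H,E,C,b,G,a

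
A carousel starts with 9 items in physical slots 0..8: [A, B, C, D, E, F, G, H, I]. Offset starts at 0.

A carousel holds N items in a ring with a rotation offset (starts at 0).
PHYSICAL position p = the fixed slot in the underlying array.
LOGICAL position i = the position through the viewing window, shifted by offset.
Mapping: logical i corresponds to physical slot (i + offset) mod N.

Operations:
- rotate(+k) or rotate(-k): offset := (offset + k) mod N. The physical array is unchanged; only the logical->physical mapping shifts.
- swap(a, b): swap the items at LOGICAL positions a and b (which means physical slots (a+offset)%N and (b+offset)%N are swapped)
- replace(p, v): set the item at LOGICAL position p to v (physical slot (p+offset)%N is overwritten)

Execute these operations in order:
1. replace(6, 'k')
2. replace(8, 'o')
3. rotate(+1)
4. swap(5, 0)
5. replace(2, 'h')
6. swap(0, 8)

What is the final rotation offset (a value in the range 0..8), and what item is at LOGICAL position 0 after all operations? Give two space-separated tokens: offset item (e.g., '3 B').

Answer: 1 A

Derivation:
After op 1 (replace(6, 'k')): offset=0, physical=[A,B,C,D,E,F,k,H,I], logical=[A,B,C,D,E,F,k,H,I]
After op 2 (replace(8, 'o')): offset=0, physical=[A,B,C,D,E,F,k,H,o], logical=[A,B,C,D,E,F,k,H,o]
After op 3 (rotate(+1)): offset=1, physical=[A,B,C,D,E,F,k,H,o], logical=[B,C,D,E,F,k,H,o,A]
After op 4 (swap(5, 0)): offset=1, physical=[A,k,C,D,E,F,B,H,o], logical=[k,C,D,E,F,B,H,o,A]
After op 5 (replace(2, 'h')): offset=1, physical=[A,k,C,h,E,F,B,H,o], logical=[k,C,h,E,F,B,H,o,A]
After op 6 (swap(0, 8)): offset=1, physical=[k,A,C,h,E,F,B,H,o], logical=[A,C,h,E,F,B,H,o,k]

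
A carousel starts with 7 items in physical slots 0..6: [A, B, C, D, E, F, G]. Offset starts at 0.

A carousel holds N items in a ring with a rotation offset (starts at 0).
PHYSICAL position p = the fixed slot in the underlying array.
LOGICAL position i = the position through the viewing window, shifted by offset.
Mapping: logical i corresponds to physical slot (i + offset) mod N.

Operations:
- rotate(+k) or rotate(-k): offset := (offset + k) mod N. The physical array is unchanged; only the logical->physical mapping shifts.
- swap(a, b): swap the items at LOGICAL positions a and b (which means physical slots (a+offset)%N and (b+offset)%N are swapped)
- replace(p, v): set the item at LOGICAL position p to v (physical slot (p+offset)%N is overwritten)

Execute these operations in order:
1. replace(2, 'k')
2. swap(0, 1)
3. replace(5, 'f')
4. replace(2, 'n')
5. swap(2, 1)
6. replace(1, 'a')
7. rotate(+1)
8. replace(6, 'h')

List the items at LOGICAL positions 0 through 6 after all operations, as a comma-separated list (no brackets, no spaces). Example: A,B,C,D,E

Answer: a,A,D,E,f,G,h

Derivation:
After op 1 (replace(2, 'k')): offset=0, physical=[A,B,k,D,E,F,G], logical=[A,B,k,D,E,F,G]
After op 2 (swap(0, 1)): offset=0, physical=[B,A,k,D,E,F,G], logical=[B,A,k,D,E,F,G]
After op 3 (replace(5, 'f')): offset=0, physical=[B,A,k,D,E,f,G], logical=[B,A,k,D,E,f,G]
After op 4 (replace(2, 'n')): offset=0, physical=[B,A,n,D,E,f,G], logical=[B,A,n,D,E,f,G]
After op 5 (swap(2, 1)): offset=0, physical=[B,n,A,D,E,f,G], logical=[B,n,A,D,E,f,G]
After op 6 (replace(1, 'a')): offset=0, physical=[B,a,A,D,E,f,G], logical=[B,a,A,D,E,f,G]
After op 7 (rotate(+1)): offset=1, physical=[B,a,A,D,E,f,G], logical=[a,A,D,E,f,G,B]
After op 8 (replace(6, 'h')): offset=1, physical=[h,a,A,D,E,f,G], logical=[a,A,D,E,f,G,h]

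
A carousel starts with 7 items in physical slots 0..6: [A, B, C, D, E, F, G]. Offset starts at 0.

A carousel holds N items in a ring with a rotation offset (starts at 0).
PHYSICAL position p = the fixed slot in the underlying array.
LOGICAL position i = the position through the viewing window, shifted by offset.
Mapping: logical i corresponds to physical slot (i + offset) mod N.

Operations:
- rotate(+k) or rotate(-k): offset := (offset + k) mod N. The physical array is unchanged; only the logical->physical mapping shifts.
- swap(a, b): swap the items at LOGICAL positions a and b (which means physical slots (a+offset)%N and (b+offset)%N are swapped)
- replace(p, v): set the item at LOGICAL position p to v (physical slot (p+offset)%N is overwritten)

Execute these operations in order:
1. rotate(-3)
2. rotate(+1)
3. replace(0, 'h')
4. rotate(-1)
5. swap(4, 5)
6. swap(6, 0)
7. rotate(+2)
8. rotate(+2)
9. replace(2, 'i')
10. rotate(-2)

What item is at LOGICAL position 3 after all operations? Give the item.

After op 1 (rotate(-3)): offset=4, physical=[A,B,C,D,E,F,G], logical=[E,F,G,A,B,C,D]
After op 2 (rotate(+1)): offset=5, physical=[A,B,C,D,E,F,G], logical=[F,G,A,B,C,D,E]
After op 3 (replace(0, 'h')): offset=5, physical=[A,B,C,D,E,h,G], logical=[h,G,A,B,C,D,E]
After op 4 (rotate(-1)): offset=4, physical=[A,B,C,D,E,h,G], logical=[E,h,G,A,B,C,D]
After op 5 (swap(4, 5)): offset=4, physical=[A,C,B,D,E,h,G], logical=[E,h,G,A,C,B,D]
After op 6 (swap(6, 0)): offset=4, physical=[A,C,B,E,D,h,G], logical=[D,h,G,A,C,B,E]
After op 7 (rotate(+2)): offset=6, physical=[A,C,B,E,D,h,G], logical=[G,A,C,B,E,D,h]
After op 8 (rotate(+2)): offset=1, physical=[A,C,B,E,D,h,G], logical=[C,B,E,D,h,G,A]
After op 9 (replace(2, 'i')): offset=1, physical=[A,C,B,i,D,h,G], logical=[C,B,i,D,h,G,A]
After op 10 (rotate(-2)): offset=6, physical=[A,C,B,i,D,h,G], logical=[G,A,C,B,i,D,h]

Answer: B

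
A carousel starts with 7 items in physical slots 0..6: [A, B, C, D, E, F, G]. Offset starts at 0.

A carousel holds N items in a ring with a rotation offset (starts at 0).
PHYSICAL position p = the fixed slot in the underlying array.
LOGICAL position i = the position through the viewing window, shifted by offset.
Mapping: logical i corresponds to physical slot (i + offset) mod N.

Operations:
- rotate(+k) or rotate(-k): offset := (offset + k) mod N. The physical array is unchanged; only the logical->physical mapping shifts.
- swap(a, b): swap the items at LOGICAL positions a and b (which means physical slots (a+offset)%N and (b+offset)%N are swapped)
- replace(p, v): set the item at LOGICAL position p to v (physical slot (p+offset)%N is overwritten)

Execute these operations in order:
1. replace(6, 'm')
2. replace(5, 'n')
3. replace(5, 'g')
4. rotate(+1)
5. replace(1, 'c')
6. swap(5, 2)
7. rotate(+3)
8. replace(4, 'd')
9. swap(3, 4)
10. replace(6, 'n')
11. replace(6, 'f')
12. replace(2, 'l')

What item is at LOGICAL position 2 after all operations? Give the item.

After op 1 (replace(6, 'm')): offset=0, physical=[A,B,C,D,E,F,m], logical=[A,B,C,D,E,F,m]
After op 2 (replace(5, 'n')): offset=0, physical=[A,B,C,D,E,n,m], logical=[A,B,C,D,E,n,m]
After op 3 (replace(5, 'g')): offset=0, physical=[A,B,C,D,E,g,m], logical=[A,B,C,D,E,g,m]
After op 4 (rotate(+1)): offset=1, physical=[A,B,C,D,E,g,m], logical=[B,C,D,E,g,m,A]
After op 5 (replace(1, 'c')): offset=1, physical=[A,B,c,D,E,g,m], logical=[B,c,D,E,g,m,A]
After op 6 (swap(5, 2)): offset=1, physical=[A,B,c,m,E,g,D], logical=[B,c,m,E,g,D,A]
After op 7 (rotate(+3)): offset=4, physical=[A,B,c,m,E,g,D], logical=[E,g,D,A,B,c,m]
After op 8 (replace(4, 'd')): offset=4, physical=[A,d,c,m,E,g,D], logical=[E,g,D,A,d,c,m]
After op 9 (swap(3, 4)): offset=4, physical=[d,A,c,m,E,g,D], logical=[E,g,D,d,A,c,m]
After op 10 (replace(6, 'n')): offset=4, physical=[d,A,c,n,E,g,D], logical=[E,g,D,d,A,c,n]
After op 11 (replace(6, 'f')): offset=4, physical=[d,A,c,f,E,g,D], logical=[E,g,D,d,A,c,f]
After op 12 (replace(2, 'l')): offset=4, physical=[d,A,c,f,E,g,l], logical=[E,g,l,d,A,c,f]

Answer: l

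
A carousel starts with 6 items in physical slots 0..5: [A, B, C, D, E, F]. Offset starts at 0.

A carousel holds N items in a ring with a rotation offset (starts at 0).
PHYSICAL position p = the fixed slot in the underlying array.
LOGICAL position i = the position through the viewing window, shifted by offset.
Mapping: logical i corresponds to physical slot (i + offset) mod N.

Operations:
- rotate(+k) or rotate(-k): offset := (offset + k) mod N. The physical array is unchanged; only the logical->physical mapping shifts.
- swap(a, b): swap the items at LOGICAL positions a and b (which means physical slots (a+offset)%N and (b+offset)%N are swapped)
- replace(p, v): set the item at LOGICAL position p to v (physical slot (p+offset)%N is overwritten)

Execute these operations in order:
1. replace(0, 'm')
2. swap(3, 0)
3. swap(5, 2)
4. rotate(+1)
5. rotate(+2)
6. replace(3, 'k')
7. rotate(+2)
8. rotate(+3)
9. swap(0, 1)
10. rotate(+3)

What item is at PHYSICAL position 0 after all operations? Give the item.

After op 1 (replace(0, 'm')): offset=0, physical=[m,B,C,D,E,F], logical=[m,B,C,D,E,F]
After op 2 (swap(3, 0)): offset=0, physical=[D,B,C,m,E,F], logical=[D,B,C,m,E,F]
After op 3 (swap(5, 2)): offset=0, physical=[D,B,F,m,E,C], logical=[D,B,F,m,E,C]
After op 4 (rotate(+1)): offset=1, physical=[D,B,F,m,E,C], logical=[B,F,m,E,C,D]
After op 5 (rotate(+2)): offset=3, physical=[D,B,F,m,E,C], logical=[m,E,C,D,B,F]
After op 6 (replace(3, 'k')): offset=3, physical=[k,B,F,m,E,C], logical=[m,E,C,k,B,F]
After op 7 (rotate(+2)): offset=5, physical=[k,B,F,m,E,C], logical=[C,k,B,F,m,E]
After op 8 (rotate(+3)): offset=2, physical=[k,B,F,m,E,C], logical=[F,m,E,C,k,B]
After op 9 (swap(0, 1)): offset=2, physical=[k,B,m,F,E,C], logical=[m,F,E,C,k,B]
After op 10 (rotate(+3)): offset=5, physical=[k,B,m,F,E,C], logical=[C,k,B,m,F,E]

Answer: k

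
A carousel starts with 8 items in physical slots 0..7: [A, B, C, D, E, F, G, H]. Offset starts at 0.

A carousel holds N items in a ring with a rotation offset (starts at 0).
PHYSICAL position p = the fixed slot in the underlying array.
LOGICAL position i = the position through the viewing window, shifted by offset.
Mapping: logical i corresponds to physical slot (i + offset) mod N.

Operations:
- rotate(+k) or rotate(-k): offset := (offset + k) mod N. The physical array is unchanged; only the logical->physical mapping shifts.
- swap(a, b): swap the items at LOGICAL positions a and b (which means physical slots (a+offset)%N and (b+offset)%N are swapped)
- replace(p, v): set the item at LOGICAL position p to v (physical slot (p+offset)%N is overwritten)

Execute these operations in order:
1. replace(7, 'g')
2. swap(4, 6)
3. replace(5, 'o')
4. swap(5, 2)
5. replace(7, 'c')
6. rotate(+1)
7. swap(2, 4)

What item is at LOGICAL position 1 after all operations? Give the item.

After op 1 (replace(7, 'g')): offset=0, physical=[A,B,C,D,E,F,G,g], logical=[A,B,C,D,E,F,G,g]
After op 2 (swap(4, 6)): offset=0, physical=[A,B,C,D,G,F,E,g], logical=[A,B,C,D,G,F,E,g]
After op 3 (replace(5, 'o')): offset=0, physical=[A,B,C,D,G,o,E,g], logical=[A,B,C,D,G,o,E,g]
After op 4 (swap(5, 2)): offset=0, physical=[A,B,o,D,G,C,E,g], logical=[A,B,o,D,G,C,E,g]
After op 5 (replace(7, 'c')): offset=0, physical=[A,B,o,D,G,C,E,c], logical=[A,B,o,D,G,C,E,c]
After op 6 (rotate(+1)): offset=1, physical=[A,B,o,D,G,C,E,c], logical=[B,o,D,G,C,E,c,A]
After op 7 (swap(2, 4)): offset=1, physical=[A,B,o,C,G,D,E,c], logical=[B,o,C,G,D,E,c,A]

Answer: o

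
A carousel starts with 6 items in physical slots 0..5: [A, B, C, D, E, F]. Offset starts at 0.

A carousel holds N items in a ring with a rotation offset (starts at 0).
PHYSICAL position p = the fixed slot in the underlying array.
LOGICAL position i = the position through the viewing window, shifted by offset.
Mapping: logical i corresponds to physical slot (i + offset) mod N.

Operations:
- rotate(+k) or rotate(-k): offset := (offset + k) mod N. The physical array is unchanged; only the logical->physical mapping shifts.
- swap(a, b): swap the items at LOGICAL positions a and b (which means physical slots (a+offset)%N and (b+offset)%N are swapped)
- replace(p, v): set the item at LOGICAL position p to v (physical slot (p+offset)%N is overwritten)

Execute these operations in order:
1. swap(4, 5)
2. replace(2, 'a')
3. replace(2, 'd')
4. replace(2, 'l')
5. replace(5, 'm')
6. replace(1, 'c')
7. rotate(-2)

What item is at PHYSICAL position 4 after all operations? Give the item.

Answer: F

Derivation:
After op 1 (swap(4, 5)): offset=0, physical=[A,B,C,D,F,E], logical=[A,B,C,D,F,E]
After op 2 (replace(2, 'a')): offset=0, physical=[A,B,a,D,F,E], logical=[A,B,a,D,F,E]
After op 3 (replace(2, 'd')): offset=0, physical=[A,B,d,D,F,E], logical=[A,B,d,D,F,E]
After op 4 (replace(2, 'l')): offset=0, physical=[A,B,l,D,F,E], logical=[A,B,l,D,F,E]
After op 5 (replace(5, 'm')): offset=0, physical=[A,B,l,D,F,m], logical=[A,B,l,D,F,m]
After op 6 (replace(1, 'c')): offset=0, physical=[A,c,l,D,F,m], logical=[A,c,l,D,F,m]
After op 7 (rotate(-2)): offset=4, physical=[A,c,l,D,F,m], logical=[F,m,A,c,l,D]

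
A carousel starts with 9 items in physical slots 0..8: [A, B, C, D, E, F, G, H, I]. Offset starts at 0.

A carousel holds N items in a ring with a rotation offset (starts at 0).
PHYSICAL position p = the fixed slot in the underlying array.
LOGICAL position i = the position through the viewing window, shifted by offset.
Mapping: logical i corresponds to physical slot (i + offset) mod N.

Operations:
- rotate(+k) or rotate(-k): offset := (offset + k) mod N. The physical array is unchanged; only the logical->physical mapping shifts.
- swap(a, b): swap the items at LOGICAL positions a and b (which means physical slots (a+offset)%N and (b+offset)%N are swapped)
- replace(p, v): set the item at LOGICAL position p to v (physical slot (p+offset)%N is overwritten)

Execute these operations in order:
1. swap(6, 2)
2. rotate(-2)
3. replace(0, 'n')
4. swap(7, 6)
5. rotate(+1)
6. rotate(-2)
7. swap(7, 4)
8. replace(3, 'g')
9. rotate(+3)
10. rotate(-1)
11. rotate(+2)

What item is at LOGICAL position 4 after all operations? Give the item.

After op 1 (swap(6, 2)): offset=0, physical=[A,B,G,D,E,F,C,H,I], logical=[A,B,G,D,E,F,C,H,I]
After op 2 (rotate(-2)): offset=7, physical=[A,B,G,D,E,F,C,H,I], logical=[H,I,A,B,G,D,E,F,C]
After op 3 (replace(0, 'n')): offset=7, physical=[A,B,G,D,E,F,C,n,I], logical=[n,I,A,B,G,D,E,F,C]
After op 4 (swap(7, 6)): offset=7, physical=[A,B,G,D,F,E,C,n,I], logical=[n,I,A,B,G,D,F,E,C]
After op 5 (rotate(+1)): offset=8, physical=[A,B,G,D,F,E,C,n,I], logical=[I,A,B,G,D,F,E,C,n]
After op 6 (rotate(-2)): offset=6, physical=[A,B,G,D,F,E,C,n,I], logical=[C,n,I,A,B,G,D,F,E]
After op 7 (swap(7, 4)): offset=6, physical=[A,F,G,D,B,E,C,n,I], logical=[C,n,I,A,F,G,D,B,E]
After op 8 (replace(3, 'g')): offset=6, physical=[g,F,G,D,B,E,C,n,I], logical=[C,n,I,g,F,G,D,B,E]
After op 9 (rotate(+3)): offset=0, physical=[g,F,G,D,B,E,C,n,I], logical=[g,F,G,D,B,E,C,n,I]
After op 10 (rotate(-1)): offset=8, physical=[g,F,G,D,B,E,C,n,I], logical=[I,g,F,G,D,B,E,C,n]
After op 11 (rotate(+2)): offset=1, physical=[g,F,G,D,B,E,C,n,I], logical=[F,G,D,B,E,C,n,I,g]

Answer: E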